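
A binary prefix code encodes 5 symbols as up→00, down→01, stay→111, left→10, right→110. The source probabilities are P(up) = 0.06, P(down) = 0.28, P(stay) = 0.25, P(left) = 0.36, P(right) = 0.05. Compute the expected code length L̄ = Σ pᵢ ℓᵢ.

2.3 bits/symbol

L̄ = Σ pᵢ·ℓᵢ = 0.06·2 + 0.28·2 + 0.25·3 + 0.36·2 + 0.05·3 = 2.3 bits/symbol.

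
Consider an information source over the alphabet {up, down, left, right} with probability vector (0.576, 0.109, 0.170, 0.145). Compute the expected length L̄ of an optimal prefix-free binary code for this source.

1.678 bits/symbol

Repeatedly combine the two least-probable nodes; the expected code length is the sum of the merged weights.
merge 109/1000 + 29/200 → 127/500
merge 17/100 + 127/500 → 53/125
merge 53/125 + 72/125 → 1
L = 127/500 + 53/125 + 1 = 839/500 = 1.678 bits/symbol.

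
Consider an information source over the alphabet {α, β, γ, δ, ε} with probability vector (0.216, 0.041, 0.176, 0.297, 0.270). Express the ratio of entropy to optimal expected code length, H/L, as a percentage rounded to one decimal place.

Entropy H = −Σ p log₂ p ≈ 2.1378 bits.
Huffman merges: 41/1000+22/125→217/1000; 27/125+217/1000→433/1000; 27/100+297/1000→567/1000; 433/1000+567/1000→1. L = 2217/1000 ≈ 2.2170.
Efficiency = H/L = 2.1378/2.2170 = 96.4%.

96.4%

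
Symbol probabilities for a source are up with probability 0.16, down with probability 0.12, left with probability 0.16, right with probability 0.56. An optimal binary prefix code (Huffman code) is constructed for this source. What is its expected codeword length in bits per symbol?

Repeatedly combine the two least-probable nodes; the expected code length is the sum of the merged weights.
merge 3/25 + 4/25 → 7/25
merge 4/25 + 7/25 → 11/25
merge 11/25 + 14/25 → 1
L = 7/25 + 11/25 + 1 = 43/25 = 1.72 bits/symbol.

1.72 bits/symbol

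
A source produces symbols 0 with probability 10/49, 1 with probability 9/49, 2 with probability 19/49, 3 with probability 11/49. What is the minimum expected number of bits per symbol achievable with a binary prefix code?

2 bits/symbol

Repeatedly combine the two least-probable nodes; the expected code length is the sum of the merged weights.
merge 9/49 + 10/49 → 19/49
merge 11/49 + 19/49 → 30/49
merge 19/49 + 30/49 → 1
L = 19/49 + 30/49 + 1 = 2 bits/symbol.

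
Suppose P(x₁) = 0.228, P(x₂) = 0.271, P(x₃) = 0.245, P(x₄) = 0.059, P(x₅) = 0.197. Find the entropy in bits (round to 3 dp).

H = −Σ pᵢ log₂ pᵢ.
−0.228·log₂(0.228) = 0.4863
−0.271·log₂(0.271) = 0.5105
−0.245·log₂(0.245) = 0.4971
−0.059·log₂(0.059) = 0.2409
−0.197·log₂(0.197) = 0.4617
Sum ≈ 2.1965 → 2.197 bits.

2.197 bits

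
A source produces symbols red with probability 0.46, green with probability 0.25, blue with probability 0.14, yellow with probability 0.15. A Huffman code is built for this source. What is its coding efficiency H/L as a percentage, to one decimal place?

Entropy H = −Σ p log₂ p ≈ 1.8230 bits.
Huffman merges: 7/50+3/20→29/100; 1/4+29/100→27/50; 23/50+27/50→1. L = 183/100 ≈ 1.8300.
Efficiency = H/L = 1.8230/1.8300 = 99.6%.

99.6%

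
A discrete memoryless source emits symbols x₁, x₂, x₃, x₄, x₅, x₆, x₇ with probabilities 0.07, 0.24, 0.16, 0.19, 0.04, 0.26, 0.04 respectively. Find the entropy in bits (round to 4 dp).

H = −Σ pᵢ log₂ pᵢ.
−0.07·log₂(0.07) = 0.2686
−0.24·log₂(0.24) = 0.4941
−0.16·log₂(0.16) = 0.4230
−0.19·log₂(0.19) = 0.4552
−0.04·log₂(0.04) = 0.1858
−0.26·log₂(0.26) = 0.5053
−0.04·log₂(0.04) = 0.1858
Sum ≈ 2.5177 → 2.5177 bits.

2.5177 bits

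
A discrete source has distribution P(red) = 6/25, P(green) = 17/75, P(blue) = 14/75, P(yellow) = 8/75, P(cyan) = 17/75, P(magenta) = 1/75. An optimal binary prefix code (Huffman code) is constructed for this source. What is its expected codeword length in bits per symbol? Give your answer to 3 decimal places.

Repeatedly combine the two least-probable nodes; the expected code length is the sum of the merged weights.
merge 1/75 + 8/75 → 3/25
merge 3/25 + 14/75 → 23/75
merge 17/75 + 17/75 → 34/75
merge 6/25 + 23/75 → 41/75
merge 34/75 + 41/75 → 1
L = 3/25 + 23/75 + 34/75 + 41/75 + 1 = 182/75 ≈ 2.427 bits/symbol.

2.427 bits/symbol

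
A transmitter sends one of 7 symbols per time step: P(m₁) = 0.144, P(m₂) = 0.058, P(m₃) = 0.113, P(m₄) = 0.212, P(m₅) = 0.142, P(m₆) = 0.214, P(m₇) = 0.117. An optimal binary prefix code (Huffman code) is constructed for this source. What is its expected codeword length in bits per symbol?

2.745 bits/symbol

Repeatedly combine the two least-probable nodes; the expected code length is the sum of the merged weights.
merge 29/500 + 113/1000 → 171/1000
merge 117/1000 + 71/500 → 259/1000
merge 18/125 + 171/1000 → 63/200
merge 53/250 + 107/500 → 213/500
merge 259/1000 + 63/200 → 287/500
merge 213/500 + 287/500 → 1
L = 171/1000 + 259/1000 + 63/200 + 213/500 + 287/500 + 1 = 549/200 = 2.745 bits/symbol.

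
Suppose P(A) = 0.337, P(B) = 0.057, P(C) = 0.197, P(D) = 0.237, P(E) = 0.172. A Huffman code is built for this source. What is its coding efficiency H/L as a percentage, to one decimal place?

96.7%

Entropy H = −Σ p log₂ p ≈ 2.1552 bits.
Huffman merges: 57/1000+43/250→229/1000; 197/1000+229/1000→213/500; 237/1000+337/1000→287/500; 213/500+287/500→1. L = 2229/1000 ≈ 2.2290.
Efficiency = H/L = 2.1552/2.2290 = 96.7%.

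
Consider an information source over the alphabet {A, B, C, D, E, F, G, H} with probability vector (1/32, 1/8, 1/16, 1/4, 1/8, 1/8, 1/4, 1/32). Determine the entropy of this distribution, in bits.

2.6875 bits

Each probability is a power of 1/2, so log₂(1/p) is an integer.
H = Σ p·log₂(1/p) = 1/32·5 + 1/8·3 + 1/16·4 + 1/4·2 + 1/8·3 + 1/8·3 + 1/4·2 + 1/32·5 = 2.6875 bits.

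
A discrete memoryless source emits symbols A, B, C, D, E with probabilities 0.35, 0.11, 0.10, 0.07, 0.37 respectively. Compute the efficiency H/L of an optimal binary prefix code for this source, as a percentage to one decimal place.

Entropy H = −Σ p log₂ p ≈ 2.0119 bits.
Huffman merges: 7/100+1/10→17/100; 11/100+17/100→7/25; 7/25+7/20→63/100; 37/100+63/100→1. L = 52/25 ≈ 2.0800.
Efficiency = H/L = 2.0119/2.0800 = 96.7%.

96.7%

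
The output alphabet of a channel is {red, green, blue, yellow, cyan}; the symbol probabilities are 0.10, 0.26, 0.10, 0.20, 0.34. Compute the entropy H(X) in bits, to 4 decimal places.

H = −Σ pᵢ log₂ pᵢ.
−0.10·log₂(0.10) = 0.3322
−0.26·log₂(0.26) = 0.5053
−0.10·log₂(0.10) = 0.3322
−0.20·log₂(0.20) = 0.4644
−0.34·log₂(0.34) = 0.5292
Sum ≈ 2.1632 → 2.1632 bits.

2.1632 bits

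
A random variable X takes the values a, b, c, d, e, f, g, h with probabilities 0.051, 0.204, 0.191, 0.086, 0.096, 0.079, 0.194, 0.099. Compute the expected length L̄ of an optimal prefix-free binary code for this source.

Repeatedly combine the two least-probable nodes; the expected code length is the sum of the merged weights.
merge 51/1000 + 79/1000 → 13/100
merge 43/500 + 12/125 → 91/500
merge 99/1000 + 13/100 → 229/1000
merge 91/500 + 191/1000 → 373/1000
merge 97/500 + 51/250 → 199/500
merge 229/1000 + 373/1000 → 301/500
merge 199/500 + 301/500 → 1
L = 13/100 + 91/500 + 229/1000 + 373/1000 + 199/500 + 301/500 + 1 = 1457/500 = 2.914 bits/symbol.

2.914 bits/symbol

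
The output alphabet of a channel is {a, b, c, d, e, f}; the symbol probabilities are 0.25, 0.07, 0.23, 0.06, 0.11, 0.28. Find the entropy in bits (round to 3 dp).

2.364 bits

H = −Σ pᵢ log₂ pᵢ.
−0.25·log₂(0.25) = 0.5000
−0.07·log₂(0.07) = 0.2686
−0.23·log₂(0.23) = 0.4877
−0.06·log₂(0.06) = 0.2435
−0.11·log₂(0.11) = 0.3503
−0.28·log₂(0.28) = 0.5142
Sum ≈ 2.3643 → 2.364 bits.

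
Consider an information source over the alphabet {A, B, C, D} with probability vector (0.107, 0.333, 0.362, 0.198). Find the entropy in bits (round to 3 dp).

1.867 bits

H = −Σ pᵢ log₂ pᵢ.
−0.107·log₂(0.107) = 0.3450
−0.333·log₂(0.333) = 0.5283
−0.362·log₂(0.362) = 0.5307
−0.198·log₂(0.198) = 0.4626
Sum ≈ 1.8666 → 1.867 bits.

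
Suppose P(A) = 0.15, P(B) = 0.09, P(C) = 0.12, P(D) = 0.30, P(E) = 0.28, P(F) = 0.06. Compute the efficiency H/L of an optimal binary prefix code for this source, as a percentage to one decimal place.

97.9%

Entropy H = −Σ p log₂ p ≈ 2.3691 bits.
Huffman merges: 3/50+9/100→3/20; 3/25+3/20→27/100; 3/20+27/100→21/50; 7/25+3/10→29/50; 21/50+29/50→1. L = 121/50 ≈ 2.4200.
Efficiency = H/L = 2.3691/2.4200 = 97.9%.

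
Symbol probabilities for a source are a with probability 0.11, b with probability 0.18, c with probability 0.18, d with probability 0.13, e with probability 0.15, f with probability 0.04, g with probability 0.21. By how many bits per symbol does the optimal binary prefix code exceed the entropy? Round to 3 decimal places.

0.067 bits

Entropy H = −Σ p log₂ p ≈ 2.6927 bits.
Huffman merges: 1/25+11/100→3/20; 13/100+3/20→7/25; 3/20+9/50→33/100; 9/50+21/100→39/100; 7/25+33/100→61/100; 39/100+61/100→1. L = 69/25 ≈ 2.7600.
L − H = 2.7600 − 2.6927 = 0.067 bits.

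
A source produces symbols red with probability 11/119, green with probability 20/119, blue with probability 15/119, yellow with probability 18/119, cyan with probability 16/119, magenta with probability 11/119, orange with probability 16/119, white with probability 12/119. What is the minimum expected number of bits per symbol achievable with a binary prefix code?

3 bits/symbol

Repeatedly combine the two least-probable nodes; the expected code length is the sum of the merged weights.
merge 11/119 + 11/119 → 22/119
merge 12/119 + 15/119 → 27/119
merge 16/119 + 16/119 → 32/119
merge 18/119 + 20/119 → 38/119
merge 22/119 + 27/119 → 7/17
merge 32/119 + 38/119 → 10/17
merge 7/17 + 10/17 → 1
L = 22/119 + 27/119 + 32/119 + 38/119 + 7/17 + 10/17 + 1 = 3 bits/symbol.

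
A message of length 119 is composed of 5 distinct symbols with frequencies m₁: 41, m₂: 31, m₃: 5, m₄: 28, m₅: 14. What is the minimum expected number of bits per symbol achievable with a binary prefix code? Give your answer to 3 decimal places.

Probabilities are the counts divided by 119.
Repeatedly combine the two least-probable nodes; the expected code length is the sum of the merged weights.
merge 5/119 + 2/17 → 19/119
merge 19/119 + 4/17 → 47/119
merge 31/119 + 41/119 → 72/119
merge 47/119 + 72/119 → 1
L = 19/119 + 47/119 + 72/119 + 1 = 257/119 ≈ 2.160 bits/symbol.

2.160 bits/symbol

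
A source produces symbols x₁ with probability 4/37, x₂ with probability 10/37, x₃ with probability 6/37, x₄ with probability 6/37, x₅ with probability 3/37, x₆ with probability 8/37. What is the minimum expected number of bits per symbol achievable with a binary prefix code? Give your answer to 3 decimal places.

2.514 bits/symbol

Repeatedly combine the two least-probable nodes; the expected code length is the sum of the merged weights.
merge 3/37 + 4/37 → 7/37
merge 6/37 + 6/37 → 12/37
merge 7/37 + 8/37 → 15/37
merge 10/37 + 12/37 → 22/37
merge 15/37 + 22/37 → 1
L = 7/37 + 12/37 + 15/37 + 22/37 + 1 = 93/37 ≈ 2.514 bits/symbol.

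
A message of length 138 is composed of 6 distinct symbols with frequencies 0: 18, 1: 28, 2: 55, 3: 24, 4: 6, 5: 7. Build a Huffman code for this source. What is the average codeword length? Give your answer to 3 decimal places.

Probabilities are the counts divided by 138.
Repeatedly combine the two least-probable nodes; the expected code length is the sum of the merged weights.
merge 1/23 + 7/138 → 13/138
merge 13/138 + 3/23 → 31/138
merge 4/23 + 14/69 → 26/69
merge 31/138 + 26/69 → 83/138
merge 55/138 + 83/138 → 1
L = 13/138 + 31/138 + 26/69 + 83/138 + 1 = 317/138 ≈ 2.297 bits/symbol.

2.297 bits/symbol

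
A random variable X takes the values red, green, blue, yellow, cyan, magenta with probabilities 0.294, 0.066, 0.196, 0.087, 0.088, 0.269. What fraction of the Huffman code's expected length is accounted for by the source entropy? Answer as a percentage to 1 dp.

Entropy H = −Σ p log₂ p ≈ 2.3635 bits.
Huffman merges: 33/500+87/1000→153/1000; 11/125+153/1000→241/1000; 49/250+241/1000→437/1000; 269/1000+147/500→563/1000; 437/1000+563/1000→1. L = 1197/500 ≈ 2.3940.
Efficiency = H/L = 2.3635/2.3940 = 98.7%.

98.7%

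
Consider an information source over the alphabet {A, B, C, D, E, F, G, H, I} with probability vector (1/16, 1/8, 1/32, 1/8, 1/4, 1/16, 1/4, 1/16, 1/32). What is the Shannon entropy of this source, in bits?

2.8125 bits

Each probability is a power of 1/2, so log₂(1/p) is an integer.
H = Σ p·log₂(1/p) = 1/16·4 + 1/8·3 + 1/32·5 + 1/8·3 + 1/4·2 + 1/16·4 + 1/4·2 + 1/16·4 + 1/32·5 = 2.8125 bits.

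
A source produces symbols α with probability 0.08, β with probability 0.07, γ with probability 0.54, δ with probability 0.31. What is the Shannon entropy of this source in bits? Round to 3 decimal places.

1.564 bits

H = −Σ pᵢ log₂ pᵢ.
−0.08·log₂(0.08) = 0.2915
−0.07·log₂(0.07) = 0.2686
−0.54·log₂(0.54) = 0.4800
−0.31·log₂(0.31) = 0.5238
Sum ≈ 1.5639 → 1.564 bits.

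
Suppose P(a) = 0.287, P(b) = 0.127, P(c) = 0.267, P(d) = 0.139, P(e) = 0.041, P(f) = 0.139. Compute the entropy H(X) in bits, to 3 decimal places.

H = −Σ pᵢ log₂ pᵢ.
−0.287·log₂(0.287) = 0.5169
−0.127·log₂(0.127) = 0.3781
−0.267·log₂(0.267) = 0.5087
−0.139·log₂(0.139) = 0.3957
−0.041·log₂(0.041) = 0.1889
−0.139·log₂(0.139) = 0.3957
Sum ≈ 2.3840 → 2.384 bits.

2.384 bits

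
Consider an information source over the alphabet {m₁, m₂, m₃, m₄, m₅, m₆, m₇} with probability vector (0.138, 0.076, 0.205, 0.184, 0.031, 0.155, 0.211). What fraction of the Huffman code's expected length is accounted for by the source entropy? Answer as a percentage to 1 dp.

98.1%

Entropy H = −Σ p log₂ p ≈ 2.6408 bits.
Huffman merges: 31/1000+19/250→107/1000; 107/1000+69/500→49/200; 31/200+23/125→339/1000; 41/200+211/1000→52/125; 49/200+339/1000→73/125; 52/125+73/125→1. L = 2691/1000 ≈ 2.6910.
Efficiency = H/L = 2.6408/2.6910 = 98.1%.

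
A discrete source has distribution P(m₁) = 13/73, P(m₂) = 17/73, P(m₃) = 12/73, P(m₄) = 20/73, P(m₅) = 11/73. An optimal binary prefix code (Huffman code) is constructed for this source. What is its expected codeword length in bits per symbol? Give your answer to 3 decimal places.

2.315 bits/symbol

Repeatedly combine the two least-probable nodes; the expected code length is the sum of the merged weights.
merge 11/73 + 12/73 → 23/73
merge 13/73 + 17/73 → 30/73
merge 20/73 + 23/73 → 43/73
merge 30/73 + 43/73 → 1
L = 23/73 + 30/73 + 43/73 + 1 = 169/73 ≈ 2.315 bits/symbol.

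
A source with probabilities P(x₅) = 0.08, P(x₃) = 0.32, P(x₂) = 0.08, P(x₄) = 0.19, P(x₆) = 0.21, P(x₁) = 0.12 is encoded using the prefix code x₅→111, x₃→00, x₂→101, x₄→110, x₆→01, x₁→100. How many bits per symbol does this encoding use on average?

2.47 bits/symbol

L̄ = Σ pᵢ·ℓᵢ = 0.08·3 + 0.32·2 + 0.08·3 + 0.19·3 + 0.21·2 + 0.12·3 = 2.47 bits/symbol.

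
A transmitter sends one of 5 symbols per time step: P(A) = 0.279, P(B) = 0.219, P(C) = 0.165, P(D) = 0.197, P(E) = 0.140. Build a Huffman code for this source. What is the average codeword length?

2.305 bits/symbol

Repeatedly combine the two least-probable nodes; the expected code length is the sum of the merged weights.
merge 7/50 + 33/200 → 61/200
merge 197/1000 + 219/1000 → 52/125
merge 279/1000 + 61/200 → 73/125
merge 52/125 + 73/125 → 1
L = 61/200 + 52/125 + 73/125 + 1 = 461/200 = 2.305 bits/symbol.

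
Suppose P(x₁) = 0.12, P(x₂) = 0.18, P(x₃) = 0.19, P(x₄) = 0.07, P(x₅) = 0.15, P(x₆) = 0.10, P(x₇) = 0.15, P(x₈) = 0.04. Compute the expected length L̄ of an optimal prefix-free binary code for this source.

2.92 bits/symbol

Repeatedly combine the two least-probable nodes; the expected code length is the sum of the merged weights.
merge 1/25 + 7/100 → 11/100
merge 1/10 + 11/100 → 21/100
merge 3/25 + 3/20 → 27/100
merge 3/20 + 9/50 → 33/100
merge 19/100 + 21/100 → 2/5
merge 27/100 + 33/100 → 3/5
merge 2/5 + 3/5 → 1
L = 11/100 + 21/100 + 27/100 + 33/100 + 2/5 + 3/5 + 1 = 73/25 = 2.92 bits/symbol.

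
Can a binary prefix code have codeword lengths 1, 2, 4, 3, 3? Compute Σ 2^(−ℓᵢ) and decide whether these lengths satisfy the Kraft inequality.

1.0625; no

With common denominator 2^4 = 16: Σ 2^(−ℓᵢ) = 8/16 + 4/16 + 1/16 + 2/16 + 2/16 = 17/16 = 1.0625.
Kraft's inequality requires Σ ≤ 1; here Σ = 1.0625 > 1, so no such prefix code exists.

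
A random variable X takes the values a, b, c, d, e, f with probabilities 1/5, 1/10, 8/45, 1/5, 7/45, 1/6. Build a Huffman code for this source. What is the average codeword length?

Repeatedly combine the two least-probable nodes; the expected code length is the sum of the merged weights.
merge 1/10 + 7/45 → 23/90
merge 1/6 + 8/45 → 31/90
merge 1/5 + 1/5 → 2/5
merge 23/90 + 31/90 → 3/5
merge 2/5 + 3/5 → 1
L = 23/90 + 31/90 + 2/5 + 3/5 + 1 = 13/5 = 2.6 bits/symbol.

2.6 bits/symbol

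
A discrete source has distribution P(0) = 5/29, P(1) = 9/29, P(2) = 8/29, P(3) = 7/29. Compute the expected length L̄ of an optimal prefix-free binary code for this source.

Repeatedly combine the two least-probable nodes; the expected code length is the sum of the merged weights.
merge 5/29 + 7/29 → 12/29
merge 8/29 + 9/29 → 17/29
merge 12/29 + 17/29 → 1
L = 12/29 + 17/29 + 1 = 2 bits/symbol.

2 bits/symbol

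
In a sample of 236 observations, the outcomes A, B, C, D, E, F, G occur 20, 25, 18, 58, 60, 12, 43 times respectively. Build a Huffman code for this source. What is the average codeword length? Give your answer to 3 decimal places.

2.627 bits/symbol

Probabilities are the counts divided by 236.
Repeatedly combine the two least-probable nodes; the expected code length is the sum of the merged weights.
merge 3/59 + 9/118 → 15/118
merge 5/59 + 25/236 → 45/236
merge 15/118 + 43/236 → 73/236
merge 45/236 + 29/118 → 103/236
merge 15/59 + 73/236 → 133/236
merge 103/236 + 133/236 → 1
L = 15/118 + 45/236 + 73/236 + 103/236 + 133/236 + 1 = 155/59 ≈ 2.627 bits/symbol.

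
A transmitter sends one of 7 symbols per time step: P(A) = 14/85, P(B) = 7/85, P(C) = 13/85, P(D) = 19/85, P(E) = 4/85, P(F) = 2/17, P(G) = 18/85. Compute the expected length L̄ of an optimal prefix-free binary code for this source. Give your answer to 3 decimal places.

Repeatedly combine the two least-probable nodes; the expected code length is the sum of the merged weights.
merge 4/85 + 7/85 → 11/85
merge 2/17 + 11/85 → 21/85
merge 13/85 + 14/85 → 27/85
merge 18/85 + 19/85 → 37/85
merge 21/85 + 27/85 → 48/85
merge 37/85 + 48/85 → 1
L = 11/85 + 21/85 + 27/85 + 37/85 + 48/85 + 1 = 229/85 ≈ 2.694 bits/symbol.

2.694 bits/symbol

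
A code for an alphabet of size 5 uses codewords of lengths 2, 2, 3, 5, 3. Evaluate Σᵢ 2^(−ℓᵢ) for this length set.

0.78125

With common denominator 2^5 = 32: Σ 2^(−ℓᵢ) = 8/32 + 8/32 + 4/32 + 1/32 + 4/32 = 25/32 = 0.78125.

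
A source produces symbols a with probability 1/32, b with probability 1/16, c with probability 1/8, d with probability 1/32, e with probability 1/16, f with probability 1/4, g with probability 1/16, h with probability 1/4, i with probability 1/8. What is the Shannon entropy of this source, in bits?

Each probability is a power of 1/2, so log₂(1/p) is an integer.
H = Σ p·log₂(1/p) = 1/32·5 + 1/16·4 + 1/8·3 + 1/32·5 + 1/16·4 + 1/4·2 + 1/16·4 + 1/4·2 + 1/8·3 = 2.8125 bits.

2.8125 bits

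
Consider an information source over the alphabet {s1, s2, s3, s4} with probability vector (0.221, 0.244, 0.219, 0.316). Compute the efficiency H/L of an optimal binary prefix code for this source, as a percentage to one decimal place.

Entropy H = −Σ p log₂ p ≈ 1.9829 bits.
Huffman merges: 219/1000+221/1000→11/25; 61/250+79/250→14/25; 11/25+14/25→1. L = 2 ≈ 2.0000.
Efficiency = H/L = 1.9829/2.0000 = 99.1%.

99.1%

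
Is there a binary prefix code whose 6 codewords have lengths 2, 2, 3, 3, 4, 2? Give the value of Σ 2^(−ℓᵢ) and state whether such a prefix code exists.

1.0625; no

With common denominator 2^4 = 16: Σ 2^(−ℓᵢ) = 4/16 + 4/16 + 2/16 + 2/16 + 1/16 + 4/16 = 17/16 = 1.0625.
Kraft's inequality requires Σ ≤ 1; here Σ = 1.0625 > 1, so no such prefix code exists.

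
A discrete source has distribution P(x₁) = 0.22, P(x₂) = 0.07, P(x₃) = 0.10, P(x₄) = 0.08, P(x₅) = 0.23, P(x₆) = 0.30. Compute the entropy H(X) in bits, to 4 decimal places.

H = −Σ pᵢ log₂ pᵢ.
−0.22·log₂(0.22) = 0.4806
−0.07·log₂(0.07) = 0.2686
−0.10·log₂(0.10) = 0.3322
−0.08·log₂(0.08) = 0.2915
−0.23·log₂(0.23) = 0.4877
−0.30·log₂(0.30) = 0.5211
Sum ≈ 2.3816 → 2.3816 bits.

2.3816 bits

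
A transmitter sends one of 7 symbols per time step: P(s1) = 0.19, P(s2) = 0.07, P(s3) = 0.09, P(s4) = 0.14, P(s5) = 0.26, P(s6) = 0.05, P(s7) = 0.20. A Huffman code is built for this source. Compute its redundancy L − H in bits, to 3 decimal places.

0.041 bits

Entropy H = −Σ p log₂ p ≈ 2.6193 bits.
Huffman merges: 1/20+7/100→3/25; 9/100+3/25→21/100; 7/50+19/100→33/100; 1/5+21/100→41/100; 13/50+33/100→59/100; 41/100+59/100→1. L = 133/50 ≈ 2.6600.
L − H = 2.6600 − 2.6193 = 0.041 bits.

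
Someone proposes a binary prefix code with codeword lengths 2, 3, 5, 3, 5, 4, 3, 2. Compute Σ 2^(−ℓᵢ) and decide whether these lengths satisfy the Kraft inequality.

With common denominator 2^5 = 32: Σ 2^(−ℓᵢ) = 8/32 + 4/32 + 1/32 + 4/32 + 1/32 + 2/32 + 4/32 + 8/32 = 32/32 = 1.
Kraft's inequality requires Σ ≤ 1; here Σ = 1 ≤ 1, so such a prefix code exists.

1; yes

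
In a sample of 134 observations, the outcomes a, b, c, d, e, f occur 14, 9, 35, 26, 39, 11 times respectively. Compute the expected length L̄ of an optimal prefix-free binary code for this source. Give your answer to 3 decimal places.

Probabilities are the counts divided by 134.
Repeatedly combine the two least-probable nodes; the expected code length is the sum of the merged weights.
merge 9/134 + 11/134 → 10/67
merge 7/67 + 10/67 → 17/67
merge 13/67 + 17/67 → 30/67
merge 35/134 + 39/134 → 37/67
merge 30/67 + 37/67 → 1
L = 10/67 + 17/67 + 30/67 + 37/67 + 1 = 161/67 ≈ 2.403 bits/symbol.

2.403 bits/symbol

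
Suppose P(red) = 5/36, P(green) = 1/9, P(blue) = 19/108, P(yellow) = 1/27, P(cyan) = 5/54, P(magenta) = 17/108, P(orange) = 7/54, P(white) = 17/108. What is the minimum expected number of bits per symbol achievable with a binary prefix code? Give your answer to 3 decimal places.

2.954 bits/symbol

Repeatedly combine the two least-probable nodes; the expected code length is the sum of the merged weights.
merge 1/27 + 5/54 → 7/54
merge 1/9 + 7/54 → 13/54
merge 7/54 + 5/36 → 29/108
merge 17/108 + 17/108 → 17/54
merge 19/108 + 13/54 → 5/12
merge 29/108 + 17/54 → 7/12
merge 5/12 + 7/12 → 1
L = 7/54 + 13/54 + 29/108 + 17/54 + 5/12 + 7/12 + 1 = 319/108 ≈ 2.954 bits/symbol.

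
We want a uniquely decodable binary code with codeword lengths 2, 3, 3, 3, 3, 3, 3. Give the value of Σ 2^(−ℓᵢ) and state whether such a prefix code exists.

1; yes

With common denominator 2^3 = 8: Σ 2^(−ℓᵢ) = 2/8 + 1/8 + 1/8 + 1/8 + 1/8 + 1/8 + 1/8 = 8/8 = 1.
Kraft's inequality requires Σ ≤ 1; here Σ = 1 ≤ 1, so such a prefix code exists.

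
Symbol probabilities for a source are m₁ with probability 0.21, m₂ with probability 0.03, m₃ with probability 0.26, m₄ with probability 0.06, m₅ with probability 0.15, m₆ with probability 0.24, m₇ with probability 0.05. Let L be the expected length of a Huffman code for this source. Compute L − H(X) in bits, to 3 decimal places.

0.016 bits

Entropy H = −Σ p log₂ p ≈ 2.4942 bits.
Huffman merges: 3/100+1/20→2/25; 3/50+2/25→7/50; 7/50+3/20→29/100; 21/100+6/25→9/20; 13/50+29/100→11/20; 9/20+11/20→1. L = 251/100 ≈ 2.5100.
L − H = 2.5100 − 2.4942 = 0.016 bits.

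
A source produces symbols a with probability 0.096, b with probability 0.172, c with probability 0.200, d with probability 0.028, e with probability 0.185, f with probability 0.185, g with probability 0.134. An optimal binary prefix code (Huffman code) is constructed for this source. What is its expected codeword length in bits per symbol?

Repeatedly combine the two least-probable nodes; the expected code length is the sum of the merged weights.
merge 7/250 + 12/125 → 31/250
merge 31/250 + 67/500 → 129/500
merge 43/250 + 37/200 → 357/1000
merge 37/200 + 1/5 → 77/200
merge 129/500 + 357/1000 → 123/200
merge 77/200 + 123/200 → 1
L = 31/250 + 129/500 + 357/1000 + 77/200 + 123/200 + 1 = 2739/1000 = 2.739 bits/symbol.

2.739 bits/symbol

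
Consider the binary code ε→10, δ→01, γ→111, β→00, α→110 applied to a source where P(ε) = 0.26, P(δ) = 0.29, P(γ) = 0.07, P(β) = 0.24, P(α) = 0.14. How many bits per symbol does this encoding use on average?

2.21 bits/symbol

L̄ = Σ pᵢ·ℓᵢ = 0.26·2 + 0.29·2 + 0.07·3 + 0.24·2 + 0.14·3 = 2.21 bits/symbol.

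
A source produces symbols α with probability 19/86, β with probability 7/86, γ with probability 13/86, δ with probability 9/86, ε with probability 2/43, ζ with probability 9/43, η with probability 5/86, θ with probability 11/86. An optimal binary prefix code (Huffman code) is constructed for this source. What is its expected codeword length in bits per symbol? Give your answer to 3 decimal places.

Repeatedly combine the two least-probable nodes; the expected code length is the sum of the merged weights.
merge 2/43 + 5/86 → 9/86
merge 7/86 + 9/86 → 8/43
merge 9/86 + 11/86 → 10/43
merge 13/86 + 8/43 → 29/86
merge 9/43 + 19/86 → 37/86
merge 10/43 + 29/86 → 49/86
merge 37/86 + 49/86 → 1
L = 9/86 + 8/43 + 10/43 + 29/86 + 37/86 + 49/86 + 1 = 123/43 ≈ 2.860 bits/symbol.

2.860 bits/symbol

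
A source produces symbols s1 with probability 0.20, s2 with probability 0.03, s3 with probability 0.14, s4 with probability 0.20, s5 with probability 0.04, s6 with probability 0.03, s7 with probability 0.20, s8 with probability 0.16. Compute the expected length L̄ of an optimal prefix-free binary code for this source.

Repeatedly combine the two least-probable nodes; the expected code length is the sum of the merged weights.
merge 3/100 + 3/100 → 3/50
merge 1/25 + 3/50 → 1/10
merge 1/10 + 7/50 → 6/25
merge 4/25 + 1/5 → 9/25
merge 1/5 + 1/5 → 2/5
merge 6/25 + 9/25 → 3/5
merge 2/5 + 3/5 → 1
L = 3/50 + 1/10 + 6/25 + 9/25 + 2/5 + 3/5 + 1 = 69/25 = 2.76 bits/symbol.

2.76 bits/symbol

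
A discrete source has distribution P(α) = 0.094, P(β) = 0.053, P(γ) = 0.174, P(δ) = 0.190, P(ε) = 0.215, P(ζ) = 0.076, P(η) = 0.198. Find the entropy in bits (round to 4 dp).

H = −Σ pᵢ log₂ pᵢ.
−0.094·log₂(0.094) = 0.3207
−0.053·log₂(0.053) = 0.2246
−0.174·log₂(0.174) = 0.4390
−0.190·log₂(0.190) = 0.4552
−0.215·log₂(0.215) = 0.4768
−0.076·log₂(0.076) = 0.2826
−0.198·log₂(0.198) = 0.4626
Sum ≈ 2.6614 → 2.6614 bits.

2.6614 bits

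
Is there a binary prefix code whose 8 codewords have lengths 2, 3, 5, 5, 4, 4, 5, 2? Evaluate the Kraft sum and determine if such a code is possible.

With common denominator 2^5 = 32: Σ 2^(−ℓᵢ) = 8/32 + 4/32 + 1/32 + 1/32 + 2/32 + 2/32 + 1/32 + 8/32 = 27/32 = 0.84375.
Kraft's inequality requires Σ ≤ 1; here Σ = 0.84375 ≤ 1, so such a prefix code exists.

0.84375; yes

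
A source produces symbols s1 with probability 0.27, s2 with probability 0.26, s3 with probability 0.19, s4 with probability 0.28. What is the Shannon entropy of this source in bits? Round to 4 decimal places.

H = −Σ pᵢ log₂ pᵢ.
−0.27·log₂(0.27) = 0.5100
−0.26·log₂(0.26) = 0.5053
−0.19·log₂(0.19) = 0.4552
−0.28·log₂(0.28) = 0.5142
Sum ≈ 1.9848 → 1.9848 bits.

1.9848 bits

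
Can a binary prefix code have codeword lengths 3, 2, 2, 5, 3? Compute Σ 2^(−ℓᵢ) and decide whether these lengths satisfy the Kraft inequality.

0.78125; yes

With common denominator 2^5 = 32: Σ 2^(−ℓᵢ) = 4/32 + 8/32 + 8/32 + 1/32 + 4/32 = 25/32 = 0.78125.
Kraft's inequality requires Σ ≤ 1; here Σ = 0.78125 ≤ 1, so such a prefix code exists.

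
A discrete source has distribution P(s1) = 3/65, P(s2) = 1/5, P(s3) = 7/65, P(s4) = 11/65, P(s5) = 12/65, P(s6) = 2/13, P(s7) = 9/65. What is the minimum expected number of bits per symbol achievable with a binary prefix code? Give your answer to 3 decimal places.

Repeatedly combine the two least-probable nodes; the expected code length is the sum of the merged weights.
merge 3/65 + 7/65 → 2/13
merge 9/65 + 2/13 → 19/65
merge 2/13 + 11/65 → 21/65
merge 12/65 + 1/5 → 5/13
merge 19/65 + 21/65 → 8/13
merge 5/13 + 8/13 → 1
L = 2/13 + 19/65 + 21/65 + 5/13 + 8/13 + 1 = 36/13 ≈ 2.769 bits/symbol.

2.769 bits/symbol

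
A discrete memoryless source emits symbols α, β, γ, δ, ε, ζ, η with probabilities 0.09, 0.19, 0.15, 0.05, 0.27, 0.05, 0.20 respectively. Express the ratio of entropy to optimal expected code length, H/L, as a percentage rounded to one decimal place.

Entropy H = −Σ p log₂ p ≈ 2.5850 bits.
Huffman merges: 1/20+1/20→1/10; 9/100+1/10→19/100; 3/20+19/100→17/50; 19/100+1/5→39/100; 27/100+17/50→61/100; 39/100+61/100→1. L = 263/100 ≈ 2.6300.
Efficiency = H/L = 2.5850/2.6300 = 98.3%.

98.3%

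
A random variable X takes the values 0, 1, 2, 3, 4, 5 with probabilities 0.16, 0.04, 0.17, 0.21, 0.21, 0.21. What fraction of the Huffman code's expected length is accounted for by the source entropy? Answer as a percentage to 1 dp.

Entropy H = −Σ p log₂ p ≈ 2.4618 bits.
Huffman merges: 1/25+4/25→1/5; 17/100+1/5→37/100; 21/100+21/100→21/50; 21/100+37/100→29/50; 21/50+29/50→1. L = 257/100 ≈ 2.5700.
Efficiency = H/L = 2.4618/2.5700 = 95.8%.

95.8%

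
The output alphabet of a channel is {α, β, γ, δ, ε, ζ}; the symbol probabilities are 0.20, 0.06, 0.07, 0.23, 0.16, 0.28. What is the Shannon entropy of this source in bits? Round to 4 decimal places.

H = −Σ pᵢ log₂ pᵢ.
−0.20·log₂(0.20) = 0.4644
−0.06·log₂(0.06) = 0.2435
−0.07·log₂(0.07) = 0.2686
−0.23·log₂(0.23) = 0.4877
−0.16·log₂(0.16) = 0.4230
−0.28·log₂(0.28) = 0.5142
Sum ≈ 2.4014 → 2.4014 bits.

2.4014 bits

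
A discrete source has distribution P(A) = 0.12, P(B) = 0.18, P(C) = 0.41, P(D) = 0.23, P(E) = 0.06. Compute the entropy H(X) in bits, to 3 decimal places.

2.071 bits

H = −Σ pᵢ log₂ pᵢ.
−0.12·log₂(0.12) = 0.3671
−0.18·log₂(0.18) = 0.4453
−0.41·log₂(0.41) = 0.5274
−0.23·log₂(0.23) = 0.4877
−0.06·log₂(0.06) = 0.2435
Sum ≈ 2.0710 → 2.071 bits.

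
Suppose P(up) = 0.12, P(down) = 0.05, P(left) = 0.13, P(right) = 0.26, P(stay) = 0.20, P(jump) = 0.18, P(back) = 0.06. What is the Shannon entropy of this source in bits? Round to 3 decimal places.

H = −Σ pᵢ log₂ pᵢ.
−0.12·log₂(0.12) = 0.3671
−0.05·log₂(0.05) = 0.2161
−0.13·log₂(0.13) = 0.3826
−0.26·log₂(0.26) = 0.5053
−0.20·log₂(0.20) = 0.4644
−0.18·log₂(0.18) = 0.4453
−0.06·log₂(0.06) = 0.2435
Sum ≈ 2.6243 → 2.624 bits.

2.624 bits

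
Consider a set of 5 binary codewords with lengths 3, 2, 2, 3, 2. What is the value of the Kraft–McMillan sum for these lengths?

With common denominator 2^3 = 8: Σ 2^(−ℓᵢ) = 1/8 + 2/8 + 2/8 + 1/8 + 2/8 = 8/8 = 1.

1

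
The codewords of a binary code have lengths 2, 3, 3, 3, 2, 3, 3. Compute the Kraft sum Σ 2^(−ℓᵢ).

With common denominator 2^3 = 8: Σ 2^(−ℓᵢ) = 2/8 + 1/8 + 1/8 + 1/8 + 2/8 + 1/8 + 1/8 = 9/8 = 1.125.

1.125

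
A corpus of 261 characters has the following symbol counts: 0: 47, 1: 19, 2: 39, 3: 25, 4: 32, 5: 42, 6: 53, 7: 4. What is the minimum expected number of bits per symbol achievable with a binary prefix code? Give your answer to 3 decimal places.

2.885 bits/symbol

Probabilities are the counts divided by 261.
Repeatedly combine the two least-probable nodes; the expected code length is the sum of the merged weights.
merge 4/261 + 19/261 → 23/261
merge 23/261 + 25/261 → 16/87
merge 32/261 + 13/87 → 71/261
merge 14/87 + 47/261 → 89/261
merge 16/87 + 53/261 → 101/261
merge 71/261 + 89/261 → 160/261
merge 101/261 + 160/261 → 1
L = 23/261 + 16/87 + 71/261 + 89/261 + 101/261 + 160/261 + 1 = 251/87 ≈ 2.885 bits/symbol.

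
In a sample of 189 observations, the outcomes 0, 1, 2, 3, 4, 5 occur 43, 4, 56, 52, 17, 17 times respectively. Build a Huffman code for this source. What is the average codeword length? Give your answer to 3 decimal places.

Probabilities are the counts divided by 189.
Repeatedly combine the two least-probable nodes; the expected code length is the sum of the merged weights.
merge 4/189 + 17/189 → 1/9
merge 17/189 + 1/9 → 38/189
merge 38/189 + 43/189 → 3/7
merge 52/189 + 8/27 → 4/7
merge 3/7 + 4/7 → 1
L = 1/9 + 38/189 + 3/7 + 4/7 + 1 = 437/189 ≈ 2.312 bits/symbol.

2.312 bits/symbol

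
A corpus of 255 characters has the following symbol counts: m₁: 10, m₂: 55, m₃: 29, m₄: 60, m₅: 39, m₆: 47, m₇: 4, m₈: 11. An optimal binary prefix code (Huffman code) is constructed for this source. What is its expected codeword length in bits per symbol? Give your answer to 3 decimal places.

Probabilities are the counts divided by 255.
Repeatedly combine the two least-probable nodes; the expected code length is the sum of the merged weights.
merge 4/255 + 2/51 → 14/255
merge 11/255 + 14/255 → 5/51
merge 5/51 + 29/255 → 18/85
merge 13/85 + 47/255 → 86/255
merge 18/85 + 11/51 → 109/255
merge 4/17 + 86/255 → 146/255
merge 109/255 + 146/255 → 1
L = 14/255 + 5/51 + 18/85 + 86/255 + 109/255 + 146/255 + 1 = 689/255 ≈ 2.702 bits/symbol.

2.702 bits/symbol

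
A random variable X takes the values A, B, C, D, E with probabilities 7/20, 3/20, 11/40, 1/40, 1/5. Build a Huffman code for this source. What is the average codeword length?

Repeatedly combine the two least-probable nodes; the expected code length is the sum of the merged weights.
merge 1/40 + 3/20 → 7/40
merge 7/40 + 1/5 → 3/8
merge 11/40 + 7/20 → 5/8
merge 3/8 + 5/8 → 1
L = 7/40 + 3/8 + 5/8 + 1 = 87/40 = 2.175 bits/symbol.

2.175 bits/symbol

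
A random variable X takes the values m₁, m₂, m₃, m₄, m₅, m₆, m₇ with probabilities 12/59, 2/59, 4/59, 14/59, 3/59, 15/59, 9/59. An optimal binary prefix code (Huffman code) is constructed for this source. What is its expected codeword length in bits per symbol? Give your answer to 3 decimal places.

2.542 bits/symbol

Repeatedly combine the two least-probable nodes; the expected code length is the sum of the merged weights.
merge 2/59 + 3/59 → 5/59
merge 4/59 + 5/59 → 9/59
merge 9/59 + 9/59 → 18/59
merge 12/59 + 14/59 → 26/59
merge 15/59 + 18/59 → 33/59
merge 26/59 + 33/59 → 1
L = 5/59 + 9/59 + 18/59 + 26/59 + 33/59 + 1 = 150/59 ≈ 2.542 bits/symbol.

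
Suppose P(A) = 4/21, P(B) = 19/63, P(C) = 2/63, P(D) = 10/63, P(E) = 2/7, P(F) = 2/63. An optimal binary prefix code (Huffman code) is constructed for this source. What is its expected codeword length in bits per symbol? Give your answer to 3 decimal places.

2.286 bits/symbol

Repeatedly combine the two least-probable nodes; the expected code length is the sum of the merged weights.
merge 2/63 + 2/63 → 4/63
merge 4/63 + 10/63 → 2/9
merge 4/21 + 2/9 → 26/63
merge 2/7 + 19/63 → 37/63
merge 26/63 + 37/63 → 1
L = 4/63 + 2/9 + 26/63 + 37/63 + 1 = 16/7 ≈ 2.286 bits/symbol.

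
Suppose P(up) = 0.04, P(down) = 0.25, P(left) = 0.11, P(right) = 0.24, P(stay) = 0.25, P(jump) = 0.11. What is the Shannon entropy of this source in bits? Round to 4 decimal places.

H = −Σ pᵢ log₂ pᵢ.
−0.04·log₂(0.04) = 0.1858
−0.25·log₂(0.25) = 0.5000
−0.11·log₂(0.11) = 0.3503
−0.24·log₂(0.24) = 0.4941
−0.25·log₂(0.25) = 0.5000
−0.11·log₂(0.11) = 0.3503
Sum ≈ 2.3805 → 2.3805 bits.

2.3805 bits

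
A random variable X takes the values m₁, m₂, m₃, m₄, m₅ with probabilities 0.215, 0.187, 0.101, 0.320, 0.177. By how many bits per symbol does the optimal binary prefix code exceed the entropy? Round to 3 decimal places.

Entropy H = −Σ p log₂ p ≈ 2.2314 bits.
Huffman merges: 101/1000+177/1000→139/500; 187/1000+43/200→201/500; 139/500+8/25→299/500; 201/500+299/500→1. L = 1139/500 ≈ 2.2780.
L − H = 2.2780 − 2.2314 = 0.047 bits.

0.047 bits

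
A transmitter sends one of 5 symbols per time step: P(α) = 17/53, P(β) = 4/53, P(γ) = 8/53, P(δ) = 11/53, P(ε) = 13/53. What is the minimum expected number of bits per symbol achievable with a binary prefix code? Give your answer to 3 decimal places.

2.226 bits/symbol

Repeatedly combine the two least-probable nodes; the expected code length is the sum of the merged weights.
merge 4/53 + 8/53 → 12/53
merge 11/53 + 12/53 → 23/53
merge 13/53 + 17/53 → 30/53
merge 23/53 + 30/53 → 1
L = 12/53 + 23/53 + 30/53 + 1 = 118/53 ≈ 2.226 bits/symbol.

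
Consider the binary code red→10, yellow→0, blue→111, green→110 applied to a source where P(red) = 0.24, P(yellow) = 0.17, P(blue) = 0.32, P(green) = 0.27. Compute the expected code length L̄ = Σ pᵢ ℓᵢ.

L̄ = Σ pᵢ·ℓᵢ = 0.24·2 + 0.17·1 + 0.32·3 + 0.27·3 = 2.42 bits/symbol.

2.42 bits/symbol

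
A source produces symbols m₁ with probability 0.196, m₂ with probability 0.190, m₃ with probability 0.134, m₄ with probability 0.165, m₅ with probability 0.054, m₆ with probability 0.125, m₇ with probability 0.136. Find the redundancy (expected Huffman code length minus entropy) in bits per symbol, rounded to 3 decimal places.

0.066 bits

Entropy H = −Σ p log₂ p ≈ 2.7273 bits.
Huffman merges: 27/500+1/8→179/1000; 67/500+17/125→27/100; 33/200+179/1000→43/125; 19/100+49/250→193/500; 27/100+43/125→307/500; 193/500+307/500→1. L = 2793/1000 ≈ 2.7930.
L − H = 2.7930 − 2.7273 = 0.066 bits.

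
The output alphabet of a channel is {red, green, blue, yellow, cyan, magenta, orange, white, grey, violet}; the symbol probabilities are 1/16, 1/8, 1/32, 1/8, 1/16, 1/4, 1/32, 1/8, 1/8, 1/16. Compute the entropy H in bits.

3.0625 bits

Each probability is a power of 1/2, so log₂(1/p) is an integer.
H = Σ p·log₂(1/p) = 1/16·4 + 1/8·3 + 1/32·5 + 1/8·3 + 1/16·4 + 1/4·2 + 1/32·5 + 1/8·3 + 1/8·3 + 1/16·4 = 3.0625 bits.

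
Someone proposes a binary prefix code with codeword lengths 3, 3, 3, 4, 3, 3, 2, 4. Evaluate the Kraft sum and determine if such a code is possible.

With common denominator 2^4 = 16: Σ 2^(−ℓᵢ) = 2/16 + 2/16 + 2/16 + 1/16 + 2/16 + 2/16 + 4/16 + 1/16 = 16/16 = 1.
Kraft's inequality requires Σ ≤ 1; here Σ = 1 ≤ 1, so such a prefix code exists.

1; yes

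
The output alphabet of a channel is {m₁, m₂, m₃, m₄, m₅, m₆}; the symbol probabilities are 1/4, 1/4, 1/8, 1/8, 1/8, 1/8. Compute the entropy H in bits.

Each probability is a power of 1/2, so log₂(1/p) is an integer.
H = Σ p·log₂(1/p) = 1/4·2 + 1/4·2 + 1/8·3 + 1/8·3 + 1/8·3 + 1/8·3 = 2.5 bits.

2.5 bits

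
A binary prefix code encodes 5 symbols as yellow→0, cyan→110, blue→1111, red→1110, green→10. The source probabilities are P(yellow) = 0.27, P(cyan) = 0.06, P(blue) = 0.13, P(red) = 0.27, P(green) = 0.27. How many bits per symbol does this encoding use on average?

2.59 bits/symbol

L̄ = Σ pᵢ·ℓᵢ = 0.27·1 + 0.06·3 + 0.13·4 + 0.27·4 + 0.27·2 = 2.59 bits/symbol.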